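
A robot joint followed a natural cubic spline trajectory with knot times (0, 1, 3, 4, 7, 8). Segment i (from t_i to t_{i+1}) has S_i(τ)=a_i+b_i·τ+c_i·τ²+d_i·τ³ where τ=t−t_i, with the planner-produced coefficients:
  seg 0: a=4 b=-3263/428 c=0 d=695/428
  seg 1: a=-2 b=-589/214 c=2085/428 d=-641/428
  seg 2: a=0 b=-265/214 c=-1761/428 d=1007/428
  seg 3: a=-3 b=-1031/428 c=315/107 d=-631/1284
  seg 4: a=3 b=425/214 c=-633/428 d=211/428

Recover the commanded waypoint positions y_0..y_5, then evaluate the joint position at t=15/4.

y_0=4 y_1=-2 y_2=0 y_3=-3 y_4=3 y_5=4
S(15/4) = -61647/27392

y_0 = S_0(0) = a_0 = 4
y_1 = S_1(0) = a_1 = -2
y_2 = S_2(0) = a_2 = 0
y_3 = S_3(0) = a_3 = -3
y_4 = S_4(0) = a_4 = 3
y_5 = S_4(1) = 4
t_q=15/4 is in segment 2 (τ=3/4); S_2(τ)=-61647/27392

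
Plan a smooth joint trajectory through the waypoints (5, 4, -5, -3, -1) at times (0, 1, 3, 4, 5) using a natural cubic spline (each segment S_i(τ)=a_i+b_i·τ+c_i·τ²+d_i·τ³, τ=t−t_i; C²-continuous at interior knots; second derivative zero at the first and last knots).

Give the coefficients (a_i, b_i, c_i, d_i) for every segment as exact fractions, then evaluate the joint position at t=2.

Δ: Δ0=-1, Δ1=-9/2, Δ2=2, Δ3=2
row 1: diag=6, rhs=-21; c'=1/3, d'=-7/2
row 2: denom=6−2·1/3=16/3; d'=(39−2·-7/2)/(16/3)=69/8
row 3: denom=4−1·3/16=61/16; d'=(0−1·69/8)/(61/16)=-138/61
back: M3=-138/61
back: M2=69/8−3/16·-138/61=552/61
back: M1=-7/2−1/3·552/61=-795/122
M: M0=0, M1=-795/122, M2=552/61, M3=-138/61, M4=0
seg 0: a=5, c=M0/2=0, d=(M1−M0)/(6·1)=-265/244, b=Δ0−h0·(2M0+M1)/6=21/244
seg 1: a=4, c=M1/2=-795/244, d=(M2−M1)/(6·2)=633/488, b=Δ1−h1·(2M1+M2)/6=-387/122
seg 2: a=-5, c=M2/2=276/61, d=(M3−M2)/(6·1)=-115/61, b=Δ2−h2·(2M2+M3)/6=-39/61
seg 3: a=-3, c=M3/2=-69/61, d=(M4−M3)/(6·1)=23/61, b=Δ3−h3·(2M3+M4)/6=168/61
t_q=2 → seg 1, τ=1; S=4+-387/122·τ+-795/244·τ²+633/488·τ³=-553/488

  seg 0: a=5 b=21/244 c=0 d=-265/244
  seg 1: a=4 b=-387/122 c=-795/244 d=633/488
  seg 2: a=-5 b=-39/61 c=276/61 d=-115/61
  seg 3: a=-3 b=168/61 c=-69/61 d=23/61
S(2) = -553/488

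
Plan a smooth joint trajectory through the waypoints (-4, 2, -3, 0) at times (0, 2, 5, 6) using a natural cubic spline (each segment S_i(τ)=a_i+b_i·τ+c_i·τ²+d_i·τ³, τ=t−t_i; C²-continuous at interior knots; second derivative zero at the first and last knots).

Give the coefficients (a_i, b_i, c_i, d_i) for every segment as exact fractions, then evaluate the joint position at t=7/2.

Δ: Δ0=3, Δ1=-5/3, Δ2=3
row 1: diag=10, rhs=-28; c'=3/10, d'=-14/5
row 2: denom=8−3·3/10=71/10; d'=(28−3·-14/5)/(71/10)=364/71
back: M2=364/71
back: M1=-14/5−3/10·364/71=-308/71
M: M0=0, M1=-308/71, M2=364/71, M3=0
seg 0: a=-4, c=M0/2=0, d=(M1−M0)/(6·2)=-77/213, b=Δ0−h0·(2M0+M1)/6=947/213
seg 1: a=2, c=M1/2=-154/71, d=(M2−M1)/(6·3)=112/213, b=Δ1−h1·(2M1+M2)/6=23/213
seg 2: a=-3, c=M2/2=182/71, d=(M3−M2)/(6·1)=-182/213, b=Δ2−h2·(2M2+M3)/6=275/213
t_q=7/2 → seg 1, τ=3/2; S=2+23/213·τ+-154/71·τ²+112/213·τ³=-67/71

  seg 0: a=-4 b=947/213 c=0 d=-77/213
  seg 1: a=2 b=23/213 c=-154/71 d=112/213
  seg 2: a=-3 b=275/213 c=182/71 d=-182/213
S(7/2) = -67/71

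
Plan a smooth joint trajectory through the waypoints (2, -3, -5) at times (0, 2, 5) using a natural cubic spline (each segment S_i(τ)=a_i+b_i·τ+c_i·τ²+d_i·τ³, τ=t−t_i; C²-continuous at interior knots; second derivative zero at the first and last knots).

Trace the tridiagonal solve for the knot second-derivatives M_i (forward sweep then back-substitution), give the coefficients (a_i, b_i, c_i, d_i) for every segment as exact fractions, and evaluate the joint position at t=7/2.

  seg 0: a=2 b=-43/15 c=0 d=11/120
  seg 1: a=-3 b=-53/30 c=11/20 d=-11/180
S(7/2) = -739/160

Δ: Δ0=-5/2, Δ1=-2/3
row 1: diag=10, rhs=11; c'=3/10, d'=11/10
back: M1=11/10
M: M0=0, M1=11/10, M2=0
seg 0: a=2, c=M0/2=0, d=(M1−M0)/(6·2)=11/120, b=Δ0−h0·(2M0+M1)/6=-43/15
seg 1: a=-3, c=M1/2=11/20, d=(M2−M1)/(6·3)=-11/180, b=Δ1−h1·(2M1+M2)/6=-53/30
t_q=7/2 → seg 1, τ=3/2; S=-3+-53/30·τ+11/20·τ²+-11/180·τ³=-739/160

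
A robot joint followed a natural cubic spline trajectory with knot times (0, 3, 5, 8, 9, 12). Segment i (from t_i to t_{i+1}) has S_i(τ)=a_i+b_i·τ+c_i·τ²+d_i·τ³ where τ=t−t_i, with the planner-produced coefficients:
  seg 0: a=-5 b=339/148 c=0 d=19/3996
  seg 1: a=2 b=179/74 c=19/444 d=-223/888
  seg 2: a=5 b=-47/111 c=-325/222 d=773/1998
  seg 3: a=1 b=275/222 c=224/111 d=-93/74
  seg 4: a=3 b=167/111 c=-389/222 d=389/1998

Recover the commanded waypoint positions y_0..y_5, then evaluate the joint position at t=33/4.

y_0 = S_0(0) = a_0 = -5
y_1 = S_1(0) = a_1 = 2
y_2 = S_2(0) = a_2 = 5
y_3 = S_3(0) = a_3 = 1
y_4 = S_4(0) = a_4 = 3
y_5 = S_4(3) = -3
t_q=33/4 is in segment 3 (τ=1/4); S_3(τ)=6707/4736

y_0=-5 y_1=2 y_2=5 y_3=1 y_4=3 y_5=-3
S(33/4) = 6707/4736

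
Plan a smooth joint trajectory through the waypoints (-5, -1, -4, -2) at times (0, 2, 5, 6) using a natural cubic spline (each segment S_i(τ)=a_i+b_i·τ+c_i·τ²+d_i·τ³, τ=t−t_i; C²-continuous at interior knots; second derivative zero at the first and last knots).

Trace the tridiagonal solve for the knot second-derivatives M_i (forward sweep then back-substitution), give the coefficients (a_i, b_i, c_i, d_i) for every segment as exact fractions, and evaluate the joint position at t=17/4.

  seg 0: a=-5 b=208/71 c=0 d=-33/142
  seg 1: a=-1 b=10/71 c=-99/71 d=24/71
  seg 2: a=-4 b=64/71 c=117/71 d=-39/71
S(17/4) = -4421/1136

Δ: Δ0=2, Δ1=-1, Δ2=2
row 1: diag=10, rhs=-18; c'=3/10, d'=-9/5
row 2: denom=8−3·3/10=71/10; d'=(18−3·-9/5)/(71/10)=234/71
back: M2=234/71
back: M1=-9/5−3/10·234/71=-198/71
M: M0=0, M1=-198/71, M2=234/71, M3=0
seg 0: a=-5, c=M0/2=0, d=(M1−M0)/(6·2)=-33/142, b=Δ0−h0·(2M0+M1)/6=208/71
seg 1: a=-1, c=M1/2=-99/71, d=(M2−M1)/(6·3)=24/71, b=Δ1−h1·(2M1+M2)/6=10/71
seg 2: a=-4, c=M2/2=117/71, d=(M3−M2)/(6·1)=-39/71, b=Δ2−h2·(2M2+M3)/6=64/71
t_q=17/4 → seg 1, τ=9/4; S=-1+10/71·τ+-99/71·τ²+24/71·τ³=-4421/1136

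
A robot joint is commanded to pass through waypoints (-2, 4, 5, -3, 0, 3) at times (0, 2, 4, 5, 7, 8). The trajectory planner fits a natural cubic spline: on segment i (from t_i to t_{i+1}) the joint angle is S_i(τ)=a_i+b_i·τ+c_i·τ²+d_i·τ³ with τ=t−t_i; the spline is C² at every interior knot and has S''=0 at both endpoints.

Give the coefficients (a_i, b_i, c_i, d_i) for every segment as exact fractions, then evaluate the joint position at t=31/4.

Δ: Δ0=3, Δ1=1/2, Δ2=-8, Δ3=3/2, Δ4=3
row 1: diag=8, rhs=-15; c'=1/4, d'=-15/8
row 2: denom=6−2·1/4=11/2; d'=(-51−2·-15/8)/(11/2)=-189/22
row 3: denom=6−1·2/11=64/11; d'=(57−1·-189/22)/(64/11)=1443/128
row 4: denom=6−2·11/32=85/16; d'=(9−2·1443/128)/(85/16)=-51/20
back: M4=-51/20
back: M3=1443/128−11/32·-51/20=243/20
back: M2=-189/22−2/11·243/20=-54/5
back: M1=-15/8−1/4·-54/5=33/40
M: M0=0, M1=33/40, M2=-54/5, M3=243/20, M4=-51/20, M5=0
seg 0: a=-2, c=M0/2=0, d=(M1−M0)/(6·2)=11/160, b=Δ0−h0·(2M0+M1)/6=109/40
seg 1: a=4, c=M1/2=33/80, d=(M2−M1)/(6·2)=-31/32, b=Δ1−h1·(2M1+M2)/6=71/20
seg 2: a=5, c=M2/2=-27/5, d=(M3−M2)/(6·1)=153/40, b=Δ2−h2·(2M2+M3)/6=-257/40
seg 3: a=-3, c=M3/2=243/40, d=(M4−M3)/(6·2)=-49/40, b=Δ3−h3·(2M3+M4)/6=-23/4
seg 4: a=0, c=M4/2=-51/40, d=(M5−M4)/(6·1)=17/40, b=Δ4−h4·(2M4+M5)/6=77/20
t_q=31/4 → seg 4, τ=3/4; S=0+77/20·τ+-51/40·τ²+17/40·τ³=1203/512

  seg 0: a=-2 b=109/40 c=0 d=11/160
  seg 1: a=4 b=71/20 c=33/80 d=-31/32
  seg 2: a=5 b=-257/40 c=-27/5 d=153/40
  seg 3: a=-3 b=-23/4 c=243/40 d=-49/40
  seg 4: a=0 b=77/20 c=-51/40 d=17/40
S(31/4) = 1203/512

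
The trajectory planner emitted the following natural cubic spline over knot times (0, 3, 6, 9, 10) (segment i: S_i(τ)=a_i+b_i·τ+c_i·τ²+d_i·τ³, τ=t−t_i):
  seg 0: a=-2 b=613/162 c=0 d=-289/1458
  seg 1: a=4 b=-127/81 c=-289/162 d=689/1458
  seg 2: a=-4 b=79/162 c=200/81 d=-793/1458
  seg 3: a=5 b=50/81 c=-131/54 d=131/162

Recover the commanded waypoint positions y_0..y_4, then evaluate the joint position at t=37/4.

y_0=-2 y_1=4 y_2=-4 y_3=5 y_4=4
S(37/4) = 17333/3456

y_0 = S_0(0) = a_0 = -2
y_1 = S_1(0) = a_1 = 4
y_2 = S_2(0) = a_2 = -4
y_3 = S_3(0) = a_3 = 5
y_4 = S_3(1) = 4
t_q=37/4 is in segment 3 (τ=1/4); S_3(τ)=17333/3456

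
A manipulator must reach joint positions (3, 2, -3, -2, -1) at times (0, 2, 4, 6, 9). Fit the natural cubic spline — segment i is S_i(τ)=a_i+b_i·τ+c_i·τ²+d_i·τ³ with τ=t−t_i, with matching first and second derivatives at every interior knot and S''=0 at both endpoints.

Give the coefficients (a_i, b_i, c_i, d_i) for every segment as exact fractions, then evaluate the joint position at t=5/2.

Δ: Δ0=-1/2, Δ1=-5/2, Δ2=1/2, Δ3=1/3
row 1: diag=8, rhs=-12; c'=1/4, d'=-3/2
row 2: denom=8−2·1/4=15/2; d'=(18−2·-3/2)/(15/2)=14/5
row 3: denom=10−2·4/15=142/15; d'=(-1−2·14/5)/(142/15)=-99/142
back: M3=-99/142
back: M2=14/5−4/15·-99/142=212/71
back: M1=-3/2−1/4·212/71=-319/142
M: M0=0, M1=-319/142, M2=212/71, M3=-99/142, M4=0
seg 0: a=3, c=M0/2=0, d=(M1−M0)/(6·2)=-319/1704, b=Δ0−h0·(2M0+M1)/6=53/213
seg 1: a=2, c=M1/2=-319/284, d=(M2−M1)/(6·2)=743/1704, b=Δ1−h1·(2M1+M2)/6=-851/426
seg 2: a=-3, c=M2/2=106/71, d=(M3−M2)/(6·2)=-523/1704, b=Δ2−h2·(2M2+M3)/6=-268/213
seg 3: a=-2, c=M3/2=-99/284, d=(M4−M3)/(6·3)=11/284, b=Δ3−h3·(2M3+M4)/6=439/426
t_q=5/2 → seg 1, τ=1/2; S=2+-851/426·τ+-319/284·τ²+743/1704·τ³=3521/4544

  seg 0: a=3 b=53/213 c=0 d=-319/1704
  seg 1: a=2 b=-851/426 c=-319/284 d=743/1704
  seg 2: a=-3 b=-268/213 c=106/71 d=-523/1704
  seg 3: a=-2 b=439/426 c=-99/284 d=11/284
S(5/2) = 3521/4544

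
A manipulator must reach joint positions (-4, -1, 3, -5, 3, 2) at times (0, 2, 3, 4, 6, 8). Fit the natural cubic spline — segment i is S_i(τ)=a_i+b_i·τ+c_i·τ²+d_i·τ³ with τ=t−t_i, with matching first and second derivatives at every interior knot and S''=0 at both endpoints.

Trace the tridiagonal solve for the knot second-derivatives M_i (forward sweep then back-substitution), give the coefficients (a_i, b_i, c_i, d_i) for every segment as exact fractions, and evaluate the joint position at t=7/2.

Δ: Δ0=3/2, Δ1=4, Δ2=-8, Δ3=4, Δ4=-1/2
row 1: diag=6, rhs=15; c'=1/6, d'=5/2
row 2: denom=4−1·1/6=23/6; d'=(-72−1·5/2)/(23/6)=-447/23
row 3: denom=6−1·6/23=132/23; d'=(72−1·-447/23)/(132/23)=701/44
row 4: denom=8−2·23/66=241/33; d'=(-27−2·701/44)/(241/33)=-3885/482
back: M4=-3885/482
back: M3=701/44−23/66·-3885/482=9033/482
back: M2=-447/23−6/23·9033/482=-5862/241
back: M1=5/2−1/6·-5862/241=3159/482
M: M0=0, M1=3159/482, M2=-5862/241, M3=9033/482, M4=-3885/482, M5=0
seg 0: a=-4, c=M0/2=0, d=(M1−M0)/(6·2)=1053/1928, b=Δ0−h0·(2M0+M1)/6=-165/241
seg 1: a=-1, c=M1/2=3159/964, d=(M2−M1)/(6·1)=-4961/964, b=Δ1−h1·(2M1+M2)/6=2829/482
seg 2: a=3, c=M2/2=-2931/241, d=(M3−M2)/(6·1)=6919/964, b=Δ2−h2·(2M2+M3)/6=-2907/964
seg 3: a=-5, c=M3/2=9033/964, d=(M4−M3)/(6·2)=-2153/964, b=Δ3−h3·(2M3+M4)/6=-2799/482
seg 4: a=3, c=M4/2=-3885/964, d=(M5−M4)/(6·2)=1295/1928, b=Δ4−h4·(2M4+M5)/6=2349/482
t_q=7/2 → seg 2, τ=1/2; S=3+-2907/964·τ+-2931/241·τ²+6919/964·τ³=-5021/7712

  seg 0: a=-4 b=-165/241 c=0 d=1053/1928
  seg 1: a=-1 b=2829/482 c=3159/964 d=-4961/964
  seg 2: a=3 b=-2907/964 c=-2931/241 d=6919/964
  seg 3: a=-5 b=-2799/482 c=9033/964 d=-2153/964
  seg 4: a=3 b=2349/482 c=-3885/964 d=1295/1928
S(7/2) = -5021/7712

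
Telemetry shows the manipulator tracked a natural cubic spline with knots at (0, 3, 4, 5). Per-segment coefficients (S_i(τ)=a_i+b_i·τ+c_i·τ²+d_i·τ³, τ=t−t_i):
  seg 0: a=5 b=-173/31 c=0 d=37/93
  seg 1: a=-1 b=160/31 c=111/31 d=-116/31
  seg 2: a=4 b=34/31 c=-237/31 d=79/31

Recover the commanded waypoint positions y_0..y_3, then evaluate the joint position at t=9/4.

y_0=5 y_1=-1 y_2=4 y_3=0
S(9/4) = -6001/1984

y_0 = S_0(0) = a_0 = 5
y_1 = S_1(0) = a_1 = -1
y_2 = S_2(0) = a_2 = 4
y_3 = S_2(1) = 0
t_q=9/4 is in segment 0 (τ=9/4); S_0(τ)=-6001/1984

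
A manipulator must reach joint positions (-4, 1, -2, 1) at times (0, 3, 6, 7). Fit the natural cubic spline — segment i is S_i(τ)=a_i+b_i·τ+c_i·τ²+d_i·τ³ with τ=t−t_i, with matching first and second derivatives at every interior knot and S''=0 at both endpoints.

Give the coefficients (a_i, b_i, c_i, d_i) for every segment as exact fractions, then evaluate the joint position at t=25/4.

  seg 0: a=-4 b=245/87 c=0 d=-100/783
  seg 1: a=1 b=-55/87 c=-100/87 d=268/783
  seg 2: a=-2 b=149/87 c=56/29 d=-56/87
S(25/4) = -339/232

Δ: Δ0=5/3, Δ1=-1, Δ2=3
row 1: diag=12, rhs=-16; c'=1/4, d'=-4/3
row 2: denom=8−3·1/4=29/4; d'=(24−3·-4/3)/(29/4)=112/29
back: M2=112/29
back: M1=-4/3−1/4·112/29=-200/87
M: M0=0, M1=-200/87, M2=112/29, M3=0
seg 0: a=-4, c=M0/2=0, d=(M1−M0)/(6·3)=-100/783, b=Δ0−h0·(2M0+M1)/6=245/87
seg 1: a=1, c=M1/2=-100/87, d=(M2−M1)/(6·3)=268/783, b=Δ1−h1·(2M1+M2)/6=-55/87
seg 2: a=-2, c=M2/2=56/29, d=(M3−M2)/(6·1)=-56/87, b=Δ2−h2·(2M2+M3)/6=149/87
t_q=25/4 → seg 2, τ=1/4; S=-2+149/87·τ+56/29·τ²+-56/87·τ³=-339/232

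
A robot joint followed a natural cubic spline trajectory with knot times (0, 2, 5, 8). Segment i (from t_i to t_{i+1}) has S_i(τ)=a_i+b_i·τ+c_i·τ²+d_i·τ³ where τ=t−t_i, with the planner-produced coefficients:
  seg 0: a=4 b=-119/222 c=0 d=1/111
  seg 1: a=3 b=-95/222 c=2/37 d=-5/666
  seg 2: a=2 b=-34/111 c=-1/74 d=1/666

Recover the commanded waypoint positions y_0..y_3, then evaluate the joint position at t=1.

y_0=4 y_1=3 y_2=2 y_3=1
S(1) = 257/74

y_0 = S_0(0) = a_0 = 4
y_1 = S_1(0) = a_1 = 3
y_2 = S_2(0) = a_2 = 2
y_3 = S_2(3) = 1
t_q=1 is in segment 0 (τ=1); S_0(τ)=257/74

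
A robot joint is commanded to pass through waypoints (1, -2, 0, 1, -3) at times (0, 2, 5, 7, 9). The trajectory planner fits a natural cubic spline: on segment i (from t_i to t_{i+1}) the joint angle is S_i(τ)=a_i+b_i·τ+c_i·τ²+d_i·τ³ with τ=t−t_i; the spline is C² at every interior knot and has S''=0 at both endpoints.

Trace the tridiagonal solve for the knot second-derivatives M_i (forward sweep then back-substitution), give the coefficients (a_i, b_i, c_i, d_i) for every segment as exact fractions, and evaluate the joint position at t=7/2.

Δ: Δ0=-3/2, Δ1=2/3, Δ2=1/2, Δ3=-2
row 1: diag=10, rhs=13; c'=3/10, d'=13/10
row 2: denom=10−3·3/10=91/10; d'=(-1−3·13/10)/(91/10)=-7/13
row 3: denom=8−2·20/91=688/91; d'=(-15−2·-7/13)/(688/91)=-1267/688
back: M3=-1267/688
back: M2=-7/13−20/91·-1267/688=-23/172
back: M1=13/10−3/10·-23/172=461/344
M: M0=0, M1=461/344, M2=-23/172, M3=-1267/688, M4=0
seg 0: a=1, c=M0/2=0, d=(M1−M0)/(6·2)=461/4128, b=Δ0−h0·(2M0+M1)/6=-2009/1032
seg 1: a=-2, c=M1/2=461/688, d=(M2−M1)/(6·3)=-169/2064, b=Δ1−h1·(2M1+M2)/6=-313/516
seg 2: a=0, c=M2/2=-23/344, d=(M3−M2)/(6·2)=-1175/8256, b=Δ2−h2·(2M2+M3)/6=2483/2064
seg 3: a=1, c=M3/2=-1267/1376, d=(M4−M3)/(6·2)=1267/8256, b=Δ3−h3·(2M3+M4)/6=-797/1032
t_q=7/2 → seg 1, τ=3/2; S=-2+-313/516·τ+461/688·τ²+-169/2064·τ³=-9239/5504

  seg 0: a=1 b=-2009/1032 c=0 d=461/4128
  seg 1: a=-2 b=-313/516 c=461/688 d=-169/2064
  seg 2: a=0 b=2483/2064 c=-23/344 d=-1175/8256
  seg 3: a=1 b=-797/1032 c=-1267/1376 d=1267/8256
S(7/2) = -9239/5504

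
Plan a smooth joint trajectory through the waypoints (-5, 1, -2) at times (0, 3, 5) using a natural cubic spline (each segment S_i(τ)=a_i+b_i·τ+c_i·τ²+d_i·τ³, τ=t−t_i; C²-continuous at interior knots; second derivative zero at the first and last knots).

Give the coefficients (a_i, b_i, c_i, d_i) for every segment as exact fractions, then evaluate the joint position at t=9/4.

  seg 0: a=-5 b=61/20 c=0 d=-7/60
  seg 1: a=1 b=-1/10 c=-21/20 d=7/40
S(9/4) = 683/1280

Δ: Δ0=2, Δ1=-3/2
row 1: diag=10, rhs=-21; c'=1/5, d'=-21/10
back: M1=-21/10
M: M0=0, M1=-21/10, M2=0
seg 0: a=-5, c=M0/2=0, d=(M1−M0)/(6·3)=-7/60, b=Δ0−h0·(2M0+M1)/6=61/20
seg 1: a=1, c=M1/2=-21/20, d=(M2−M1)/(6·2)=7/40, b=Δ1−h1·(2M1+M2)/6=-1/10
t_q=9/4 → seg 0, τ=9/4; S=-5+61/20·τ+0·τ²+-7/60·τ³=683/1280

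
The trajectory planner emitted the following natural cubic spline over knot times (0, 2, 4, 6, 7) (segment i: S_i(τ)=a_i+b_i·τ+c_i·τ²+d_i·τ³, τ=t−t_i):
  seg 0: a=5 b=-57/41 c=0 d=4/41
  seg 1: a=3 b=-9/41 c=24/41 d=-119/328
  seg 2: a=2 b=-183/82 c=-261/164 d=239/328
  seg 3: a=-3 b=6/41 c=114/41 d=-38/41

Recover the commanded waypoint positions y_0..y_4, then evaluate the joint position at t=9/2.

y_0=5 y_1=3 y_2=2 y_3=-3 y_4=-1
S(9/2) = 1515/2624

y_0 = S_0(0) = a_0 = 5
y_1 = S_1(0) = a_1 = 3
y_2 = S_2(0) = a_2 = 2
y_3 = S_3(0) = a_3 = -3
y_4 = S_3(1) = -1
t_q=9/2 is in segment 2 (τ=1/2); S_2(τ)=1515/2624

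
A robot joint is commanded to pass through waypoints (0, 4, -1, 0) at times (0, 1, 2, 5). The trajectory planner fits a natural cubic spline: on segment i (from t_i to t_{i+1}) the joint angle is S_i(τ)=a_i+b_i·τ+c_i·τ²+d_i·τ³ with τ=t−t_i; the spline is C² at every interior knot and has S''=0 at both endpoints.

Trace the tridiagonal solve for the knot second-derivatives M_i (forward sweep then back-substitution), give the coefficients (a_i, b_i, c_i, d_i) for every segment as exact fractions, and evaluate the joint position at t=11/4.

Δ: Δ0=4, Δ1=-5, Δ2=1/3
row 1: diag=4, rhs=-54; c'=1/4, d'=-27/2
row 2: denom=8−1·1/4=31/4; d'=(32−1·-27/2)/(31/4)=182/31
back: M2=182/31
back: M1=-27/2−1/4·182/31=-464/31
M: M0=0, M1=-464/31, M2=182/31, M3=0
seg 0: a=0, c=M0/2=0, d=(M1−M0)/(6·1)=-232/93, b=Δ0−h0·(2M0+M1)/6=604/93
seg 1: a=4, c=M1/2=-232/31, d=(M2−M1)/(6·1)=323/93, b=Δ1−h1·(2M1+M2)/6=-92/93
seg 2: a=-1, c=M2/2=91/31, d=(M3−M2)/(6·3)=-91/279, b=Δ2−h2·(2M2+M3)/6=-515/93
t_q=11/4 → seg 2, τ=3/4; S=-1+-515/93·τ+91/31·τ²+-91/279·τ³=-7221/1984

  seg 0: a=0 b=604/93 c=0 d=-232/93
  seg 1: a=4 b=-92/93 c=-232/31 d=323/93
  seg 2: a=-1 b=-515/93 c=91/31 d=-91/279
S(11/4) = -7221/1984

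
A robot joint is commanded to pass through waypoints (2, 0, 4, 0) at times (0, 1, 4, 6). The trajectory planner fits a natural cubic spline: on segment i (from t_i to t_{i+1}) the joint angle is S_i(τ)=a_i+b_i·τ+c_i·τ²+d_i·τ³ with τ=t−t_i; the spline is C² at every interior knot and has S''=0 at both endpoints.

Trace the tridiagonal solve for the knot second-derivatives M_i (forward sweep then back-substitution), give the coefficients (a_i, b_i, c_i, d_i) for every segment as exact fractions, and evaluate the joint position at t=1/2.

Δ: Δ0=-2, Δ1=4/3, Δ2=-2
row 1: diag=8, rhs=20; c'=3/8, d'=5/2
row 2: denom=10−3·3/8=71/8; d'=(-20−3·5/2)/(71/8)=-220/71
back: M2=-220/71
back: M1=5/2−3/8·-220/71=260/71
M: M0=0, M1=260/71, M2=-220/71, M3=0
seg 0: a=2, c=M0/2=0, d=(M1−M0)/(6·1)=130/213, b=Δ0−h0·(2M0+M1)/6=-556/213
seg 1: a=0, c=M1/2=130/71, d=(M2−M1)/(6·3)=-80/213, b=Δ1−h1·(2M1+M2)/6=-166/213
seg 2: a=4, c=M2/2=-110/71, d=(M3−M2)/(6·2)=55/213, b=Δ2−h2·(2M2+M3)/6=14/213
t_q=1/2 → seg 0, τ=1/2; S=2+-556/213·τ+0·τ²+130/213·τ³=219/284

  seg 0: a=2 b=-556/213 c=0 d=130/213
  seg 1: a=0 b=-166/213 c=130/71 d=-80/213
  seg 2: a=4 b=14/213 c=-110/71 d=55/213
S(1/2) = 219/284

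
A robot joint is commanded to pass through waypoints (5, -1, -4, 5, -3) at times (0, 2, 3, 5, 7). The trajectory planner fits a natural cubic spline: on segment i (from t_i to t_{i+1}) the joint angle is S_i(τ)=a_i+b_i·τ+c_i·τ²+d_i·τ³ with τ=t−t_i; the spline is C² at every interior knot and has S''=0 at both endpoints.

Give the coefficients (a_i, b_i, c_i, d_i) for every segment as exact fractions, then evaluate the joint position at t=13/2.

  seg 0: a=5 b=-307/128 c=0 d=-77/512
  seg 1: a=-1 b=-269/64 c=-231/256 d=539/256
  seg 2: a=-4 b=79/256 c=693/128 d=-1699/1024
  seg 3: a=5 b=263/128 c=-2325/512 d=775/1024
S(13/2) = 3433/8192

Δ: Δ0=-3, Δ1=-3, Δ2=9/2, Δ3=-4
row 1: diag=6, rhs=0; c'=1/6, d'=0
row 2: denom=6−1·1/6=35/6; d'=(45−1·0)/(35/6)=54/7
row 3: denom=8−2·12/35=256/35; d'=(-51−2·54/7)/(256/35)=-2325/256
back: M3=-2325/256
back: M2=54/7−12/35·-2325/256=693/64
back: M1=0−1/6·693/64=-231/128
M: M0=0, M1=-231/128, M2=693/64, M3=-2325/256, M4=0
seg 0: a=5, c=M0/2=0, d=(M1−M0)/(6·2)=-77/512, b=Δ0−h0·(2M0+M1)/6=-307/128
seg 1: a=-1, c=M1/2=-231/256, d=(M2−M1)/(6·1)=539/256, b=Δ1−h1·(2M1+M2)/6=-269/64
seg 2: a=-4, c=M2/2=693/128, d=(M3−M2)/(6·2)=-1699/1024, b=Δ2−h2·(2M2+M3)/6=79/256
seg 3: a=5, c=M3/2=-2325/512, d=(M4−M3)/(6·2)=775/1024, b=Δ3−h3·(2M3+M4)/6=263/128
t_q=13/2 → seg 3, τ=3/2; S=5+263/128·τ+-2325/512·τ²+775/1024·τ³=3433/8192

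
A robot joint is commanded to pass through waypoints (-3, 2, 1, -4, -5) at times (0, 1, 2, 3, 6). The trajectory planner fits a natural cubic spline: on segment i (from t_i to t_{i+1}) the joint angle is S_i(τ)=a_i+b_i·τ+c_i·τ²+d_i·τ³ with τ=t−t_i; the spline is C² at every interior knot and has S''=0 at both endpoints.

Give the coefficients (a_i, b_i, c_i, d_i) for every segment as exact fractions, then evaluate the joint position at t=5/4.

Δ: Δ0=5, Δ1=-1, Δ2=-5, Δ3=-1/3
row 1: diag=4, rhs=-36; c'=1/4, d'=-9
row 2: denom=4−1·1/4=15/4; d'=(-24−1·-9)/(15/4)=-4
row 3: denom=8−1·4/15=116/15; d'=(28−1·-4)/(116/15)=120/29
back: M3=120/29
back: M2=-4−4/15·120/29=-148/29
back: M1=-9−1/4·-148/29=-224/29
M: M0=0, M1=-224/29, M2=-148/29, M3=120/29, M4=0
seg 0: a=-3, c=M0/2=0, d=(M1−M0)/(6·1)=-112/87, b=Δ0−h0·(2M0+M1)/6=547/87
seg 1: a=2, c=M1/2=-112/29, d=(M2−M1)/(6·1)=38/87, b=Δ1−h1·(2M1+M2)/6=211/87
seg 2: a=1, c=M2/2=-74/29, d=(M3−M2)/(6·1)=134/87, b=Δ2−h2·(2M2+M3)/6=-347/87
seg 3: a=-4, c=M3/2=60/29, d=(M4−M3)/(6·3)=-20/87, b=Δ3−h3·(2M3+M4)/6=-389/87
t_q=5/4 → seg 1, τ=1/4; S=2+211/87·τ+-112/29·τ²+38/87·τ³=2201/928

  seg 0: a=-3 b=547/87 c=0 d=-112/87
  seg 1: a=2 b=211/87 c=-112/29 d=38/87
  seg 2: a=1 b=-347/87 c=-74/29 d=134/87
  seg 3: a=-4 b=-389/87 c=60/29 d=-20/87
S(5/4) = 2201/928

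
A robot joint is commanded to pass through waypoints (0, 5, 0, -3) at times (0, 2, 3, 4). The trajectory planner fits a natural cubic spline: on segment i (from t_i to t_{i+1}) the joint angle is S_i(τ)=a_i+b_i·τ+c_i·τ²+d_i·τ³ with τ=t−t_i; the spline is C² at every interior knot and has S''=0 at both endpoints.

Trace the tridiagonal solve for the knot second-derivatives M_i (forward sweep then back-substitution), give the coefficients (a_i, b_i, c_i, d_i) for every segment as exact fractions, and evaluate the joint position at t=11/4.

Δ: Δ0=5/2, Δ1=-5, Δ2=-3
row 1: diag=6, rhs=-45; c'=1/6, d'=-15/2
row 2: denom=4−1·1/6=23/6; d'=(12−1·-15/2)/(23/6)=117/23
back: M2=117/23
back: M1=-15/2−1/6·117/23=-192/23
M: M0=0, M1=-192/23, M2=117/23, M3=0
seg 0: a=0, c=M0/2=0, d=(M1−M0)/(6·2)=-16/23, b=Δ0−h0·(2M0+M1)/6=243/46
seg 1: a=5, c=M1/2=-96/23, d=(M2−M1)/(6·1)=103/46, b=Δ1−h1·(2M1+M2)/6=-141/46
seg 2: a=0, c=M2/2=117/46, d=(M3−M2)/(6·1)=-39/46, b=Δ2−h2·(2M2+M3)/6=-108/23
t_q=11/4 → seg 1, τ=3/4; S=5+-141/46·τ+-96/23·τ²+103/46·τ³=3821/2944

  seg 0: a=0 b=243/46 c=0 d=-16/23
  seg 1: a=5 b=-141/46 c=-96/23 d=103/46
  seg 2: a=0 b=-108/23 c=117/46 d=-39/46
S(11/4) = 3821/2944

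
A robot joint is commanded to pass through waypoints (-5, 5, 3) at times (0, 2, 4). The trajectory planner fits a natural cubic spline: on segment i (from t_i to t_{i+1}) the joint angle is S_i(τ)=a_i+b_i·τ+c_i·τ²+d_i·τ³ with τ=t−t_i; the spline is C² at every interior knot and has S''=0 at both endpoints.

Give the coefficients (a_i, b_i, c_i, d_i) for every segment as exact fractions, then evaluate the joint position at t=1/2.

  seg 0: a=-5 b=13/2 c=0 d=-3/8
  seg 1: a=5 b=2 c=-9/4 d=3/8
S(1/2) = -115/64

Δ: Δ0=5, Δ1=-1
row 1: diag=8, rhs=-36; c'=1/4, d'=-9/2
back: M1=-9/2
M: M0=0, M1=-9/2, M2=0
seg 0: a=-5, c=M0/2=0, d=(M1−M0)/(6·2)=-3/8, b=Δ0−h0·(2M0+M1)/6=13/2
seg 1: a=5, c=M1/2=-9/4, d=(M2−M1)/(6·2)=3/8, b=Δ1−h1·(2M1+M2)/6=2
t_q=1/2 → seg 0, τ=1/2; S=-5+13/2·τ+0·τ²+-3/8·τ³=-115/64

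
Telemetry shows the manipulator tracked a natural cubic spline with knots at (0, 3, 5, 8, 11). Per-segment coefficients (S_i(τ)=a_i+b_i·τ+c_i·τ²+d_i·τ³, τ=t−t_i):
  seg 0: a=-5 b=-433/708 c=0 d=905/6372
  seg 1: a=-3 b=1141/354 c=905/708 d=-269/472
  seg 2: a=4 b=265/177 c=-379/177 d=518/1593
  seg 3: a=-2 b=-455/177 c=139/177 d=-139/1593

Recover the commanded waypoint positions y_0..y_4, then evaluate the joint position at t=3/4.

y_0 = S_0(0) = a_0 = -5
y_1 = S_1(0) = a_1 = -3
y_2 = S_2(0) = a_2 = 4
y_3 = S_3(0) = a_3 = -2
y_4 = S_3(3) = -5
t_q=3/4 is in segment 0 (τ=3/4); S_0(τ)=-81543/15104

y_0=-5 y_1=-3 y_2=4 y_3=-2 y_4=-5
S(3/4) = -81543/15104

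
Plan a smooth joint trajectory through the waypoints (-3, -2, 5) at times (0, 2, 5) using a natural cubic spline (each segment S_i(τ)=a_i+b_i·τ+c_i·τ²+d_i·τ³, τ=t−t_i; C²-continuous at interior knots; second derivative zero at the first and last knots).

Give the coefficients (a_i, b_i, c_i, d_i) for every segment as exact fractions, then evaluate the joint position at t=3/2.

  seg 0: a=-3 b=2/15 c=0 d=11/120
  seg 1: a=-2 b=37/30 c=11/20 d=-11/180
S(3/2) = -797/320

Δ: Δ0=1/2, Δ1=7/3
row 1: diag=10, rhs=11; c'=3/10, d'=11/10
back: M1=11/10
M: M0=0, M1=11/10, M2=0
seg 0: a=-3, c=M0/2=0, d=(M1−M0)/(6·2)=11/120, b=Δ0−h0·(2M0+M1)/6=2/15
seg 1: a=-2, c=M1/2=11/20, d=(M2−M1)/(6·3)=-11/180, b=Δ1−h1·(2M1+M2)/6=37/30
t_q=3/2 → seg 0, τ=3/2; S=-3+2/15·τ+0·τ²+11/120·τ³=-797/320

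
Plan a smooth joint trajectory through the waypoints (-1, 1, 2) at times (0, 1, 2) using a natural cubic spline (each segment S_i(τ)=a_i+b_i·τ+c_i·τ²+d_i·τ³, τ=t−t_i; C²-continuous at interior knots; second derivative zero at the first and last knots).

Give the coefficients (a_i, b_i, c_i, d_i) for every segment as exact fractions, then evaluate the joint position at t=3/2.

  seg 0: a=-1 b=9/4 c=0 d=-1/4
  seg 1: a=1 b=3/2 c=-3/4 d=1/4
S(3/2) = 51/32

Δ: Δ0=2, Δ1=1
row 1: diag=4, rhs=-6; c'=1/4, d'=-3/2
back: M1=-3/2
M: M0=0, M1=-3/2, M2=0
seg 0: a=-1, c=M0/2=0, d=(M1−M0)/(6·1)=-1/4, b=Δ0−h0·(2M0+M1)/6=9/4
seg 1: a=1, c=M1/2=-3/4, d=(M2−M1)/(6·1)=1/4, b=Δ1−h1·(2M1+M2)/6=3/2
t_q=3/2 → seg 1, τ=1/2; S=1+3/2·τ+-3/4·τ²+1/4·τ³=51/32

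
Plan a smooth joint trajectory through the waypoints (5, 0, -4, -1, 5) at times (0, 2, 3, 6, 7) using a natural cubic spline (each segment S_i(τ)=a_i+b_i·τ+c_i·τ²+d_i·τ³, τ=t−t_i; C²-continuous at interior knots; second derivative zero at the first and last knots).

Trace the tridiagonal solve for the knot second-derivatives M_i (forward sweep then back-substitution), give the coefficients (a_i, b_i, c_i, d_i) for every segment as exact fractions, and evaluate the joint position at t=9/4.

  seg 0: a=5 b=-295/161 c=0 d=-215/1288
  seg 1: a=0 b=-1235/322 c=-645/644 d=77/92
  seg 2: a=-4 b=-2143/644 c=243/161 d=-43/1932
  seg 3: a=-1 b=1651/322 c=843/644 d=-281/644
S(9/4) = -1807/1792

Δ: Δ0=-5/2, Δ1=-4, Δ2=1, Δ3=6
row 1: diag=6, rhs=-9; c'=1/6, d'=-3/2
row 2: denom=8−1·1/6=47/6; d'=(30−1·-3/2)/(47/6)=189/47
row 3: denom=8−3·18/47=322/47; d'=(30−3·189/47)/(322/47)=843/322
back: M3=843/322
back: M2=189/47−18/47·843/322=486/161
back: M1=-3/2−1/6·486/161=-645/322
M: M0=0, M1=-645/322, M2=486/161, M3=843/322, M4=0
seg 0: a=5, c=M0/2=0, d=(M1−M0)/(6·2)=-215/1288, b=Δ0−h0·(2M0+M1)/6=-295/161
seg 1: a=0, c=M1/2=-645/644, d=(M2−M1)/(6·1)=77/92, b=Δ1−h1·(2M1+M2)/6=-1235/322
seg 2: a=-4, c=M2/2=243/161, d=(M3−M2)/(6·3)=-43/1932, b=Δ2−h2·(2M2+M3)/6=-2143/644
seg 3: a=-1, c=M3/2=843/644, d=(M4−M3)/(6·1)=-281/644, b=Δ3−h3·(2M3+M4)/6=1651/322
t_q=9/4 → seg 1, τ=1/4; S=0+-1235/322·τ+-645/644·τ²+77/92·τ³=-1807/1792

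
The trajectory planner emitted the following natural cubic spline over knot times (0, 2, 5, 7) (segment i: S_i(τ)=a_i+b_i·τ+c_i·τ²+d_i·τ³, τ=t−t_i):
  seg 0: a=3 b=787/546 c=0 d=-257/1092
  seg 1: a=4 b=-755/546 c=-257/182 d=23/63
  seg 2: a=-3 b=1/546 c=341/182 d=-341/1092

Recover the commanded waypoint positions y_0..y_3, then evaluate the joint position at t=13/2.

y_0=3 y_1=4 y_2=-3 y_3=2
S(13/2) = 479/2912

y_0 = S_0(0) = a_0 = 3
y_1 = S_1(0) = a_1 = 4
y_2 = S_2(0) = a_2 = -3
y_3 = S_2(2) = 2
t_q=13/2 is in segment 2 (τ=3/2); S_2(τ)=479/2912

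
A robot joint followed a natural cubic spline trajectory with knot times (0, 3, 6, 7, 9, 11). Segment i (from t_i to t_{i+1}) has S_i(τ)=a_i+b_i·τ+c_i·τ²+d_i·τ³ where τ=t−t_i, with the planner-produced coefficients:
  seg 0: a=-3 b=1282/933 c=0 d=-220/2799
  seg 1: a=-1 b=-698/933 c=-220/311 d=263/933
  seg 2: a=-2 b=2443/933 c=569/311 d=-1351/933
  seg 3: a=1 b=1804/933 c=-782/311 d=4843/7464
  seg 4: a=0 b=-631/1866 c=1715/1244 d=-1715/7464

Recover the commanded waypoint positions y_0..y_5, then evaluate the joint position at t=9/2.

y_0 = S_0(0) = a_0 = -3
y_1 = S_1(0) = a_1 = -1
y_2 = S_2(0) = a_2 = -2
y_3 = S_3(0) = a_3 = 1
y_4 = S_4(0) = a_4 = 0
y_5 = S_4(2) = 3
t_q=9/2 is in segment 1 (τ=3/2); S_1(τ)=-6873/2488

y_0=-3 y_1=-1 y_2=-2 y_3=1 y_4=0 y_5=3
S(9/2) = -6873/2488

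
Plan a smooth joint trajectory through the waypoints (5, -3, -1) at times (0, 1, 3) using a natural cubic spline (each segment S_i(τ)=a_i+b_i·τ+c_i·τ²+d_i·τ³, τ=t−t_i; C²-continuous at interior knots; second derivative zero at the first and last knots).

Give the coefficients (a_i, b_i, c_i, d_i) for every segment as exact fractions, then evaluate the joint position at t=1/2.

Δ: Δ0=-8, Δ1=1
row 1: diag=6, rhs=54; c'=1/3, d'=9
back: M1=9
M: M0=0, M1=9, M2=0
seg 0: a=5, c=M0/2=0, d=(M1−M0)/(6·1)=3/2, b=Δ0−h0·(2M0+M1)/6=-19/2
seg 1: a=-3, c=M1/2=9/2, d=(M2−M1)/(6·2)=-3/4, b=Δ1−h1·(2M1+M2)/6=-5
t_q=1/2 → seg 0, τ=1/2; S=5+-19/2·τ+0·τ²+3/2·τ³=7/16

  seg 0: a=5 b=-19/2 c=0 d=3/2
  seg 1: a=-3 b=-5 c=9/2 d=-3/4
S(1/2) = 7/16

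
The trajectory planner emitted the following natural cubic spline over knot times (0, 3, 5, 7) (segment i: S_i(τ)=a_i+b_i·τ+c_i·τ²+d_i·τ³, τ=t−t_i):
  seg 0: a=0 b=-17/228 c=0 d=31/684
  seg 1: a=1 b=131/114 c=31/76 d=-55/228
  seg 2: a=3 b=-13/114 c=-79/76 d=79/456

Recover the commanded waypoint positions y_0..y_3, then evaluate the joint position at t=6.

y_0=0 y_1=1 y_2=3 y_3=0
S(6) = 307/152

y_0 = S_0(0) = a_0 = 0
y_1 = S_1(0) = a_1 = 1
y_2 = S_2(0) = a_2 = 3
y_3 = S_2(2) = 0
t_q=6 is in segment 2 (τ=1); S_2(τ)=307/152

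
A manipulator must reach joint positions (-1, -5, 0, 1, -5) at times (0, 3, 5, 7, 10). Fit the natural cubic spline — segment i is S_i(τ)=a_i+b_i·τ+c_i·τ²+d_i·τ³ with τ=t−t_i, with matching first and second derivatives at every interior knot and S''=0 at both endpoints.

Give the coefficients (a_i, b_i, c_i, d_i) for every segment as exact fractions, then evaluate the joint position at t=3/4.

  seg 0: a=-1 b=-481/180 c=0 d=241/1620
  seg 1: a=-5 b=121/90 c=241/180 d=-137/360
  seg 2: a=0 b=32/15 c=-17/18 d=23/360
  seg 3: a=1 b=-79/90 c=-101/180 d=101/1620
S(3/4) = -753/256

Δ: Δ0=-4/3, Δ1=5/2, Δ2=1/2, Δ3=-2
row 1: diag=10, rhs=23; c'=1/5, d'=23/10
row 2: denom=8−2·1/5=38/5; d'=(-12−2·23/10)/(38/5)=-83/38
row 3: denom=10−2·5/19=180/19; d'=(-15−2·-83/38)/(180/19)=-101/90
back: M3=-101/90
back: M2=-83/38−5/19·-101/90=-17/9
back: M1=23/10−1/5·-17/9=241/90
M: M0=0, M1=241/90, M2=-17/9, M3=-101/90, M4=0
seg 0: a=-1, c=M0/2=0, d=(M1−M0)/(6·3)=241/1620, b=Δ0−h0·(2M0+M1)/6=-481/180
seg 1: a=-5, c=M1/2=241/180, d=(M2−M1)/(6·2)=-137/360, b=Δ1−h1·(2M1+M2)/6=121/90
seg 2: a=0, c=M2/2=-17/18, d=(M3−M2)/(6·2)=23/360, b=Δ2−h2·(2M2+M3)/6=32/15
seg 3: a=1, c=M3/2=-101/180, d=(M4−M3)/(6·3)=101/1620, b=Δ3−h3·(2M3+M4)/6=-79/90
t_q=3/4 → seg 0, τ=3/4; S=-1+-481/180·τ+0·τ²+241/1620·τ³=-753/256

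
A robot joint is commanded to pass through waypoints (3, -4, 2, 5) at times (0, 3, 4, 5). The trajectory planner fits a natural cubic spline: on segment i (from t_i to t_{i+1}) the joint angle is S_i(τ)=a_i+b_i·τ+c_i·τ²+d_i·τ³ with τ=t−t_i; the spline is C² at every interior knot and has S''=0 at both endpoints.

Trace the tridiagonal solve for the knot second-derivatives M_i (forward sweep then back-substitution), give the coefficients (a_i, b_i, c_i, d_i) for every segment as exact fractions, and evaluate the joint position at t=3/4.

  seg 0: a=3 b=-544/93 c=0 d=109/279
  seg 1: a=-4 b=437/93 c=109/31 d=-206/93
  seg 2: a=2 b=473/93 c=-97/31 d=97/93
S(3/4) = -2425/1984

Δ: Δ0=-7/3, Δ1=6, Δ2=3
row 1: diag=8, rhs=50; c'=1/8, d'=25/4
row 2: denom=4−1·1/8=31/8; d'=(-18−1·25/4)/(31/8)=-194/31
back: M2=-194/31
back: M1=25/4−1/8·-194/31=218/31
M: M0=0, M1=218/31, M2=-194/31, M3=0
seg 0: a=3, c=M0/2=0, d=(M1−M0)/(6·3)=109/279, b=Δ0−h0·(2M0+M1)/6=-544/93
seg 1: a=-4, c=M1/2=109/31, d=(M2−M1)/(6·1)=-206/93, b=Δ1−h1·(2M1+M2)/6=437/93
seg 2: a=2, c=M2/2=-97/31, d=(M3−M2)/(6·1)=97/93, b=Δ2−h2·(2M2+M3)/6=473/93
t_q=3/4 → seg 0, τ=3/4; S=3+-544/93·τ+0·τ²+109/279·τ³=-2425/1984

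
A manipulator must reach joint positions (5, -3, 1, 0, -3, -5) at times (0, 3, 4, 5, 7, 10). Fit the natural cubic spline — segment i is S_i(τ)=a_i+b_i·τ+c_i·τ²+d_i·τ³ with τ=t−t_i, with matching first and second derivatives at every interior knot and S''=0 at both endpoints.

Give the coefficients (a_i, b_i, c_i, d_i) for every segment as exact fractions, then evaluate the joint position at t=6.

  seg 0: a=5 b=-793/138 c=0 d=425/1242
  seg 1: a=-3 b=241/69 c=425/138 d=-355/138
  seg 2: a=1 b=89/46 c=-320/69 d=235/138
  seg 3: a=0 b=-154/69 c=65/138 d=-29/552
  seg 4: a=-3 b=-45/46 c=43/276 d=-43/2484
S(6) = -1001/552

Δ: Δ0=-8/3, Δ1=4, Δ2=-1, Δ3=-3/2, Δ4=-2/3
row 1: diag=8, rhs=40; c'=1/8, d'=5
row 2: denom=4−1·1/8=31/8; d'=(-30−1·5)/(31/8)=-280/31
row 3: denom=6−1·8/31=178/31; d'=(-3−1·-280/31)/(178/31)=187/178
row 4: denom=10−2·31/89=828/89; d'=(5−2·187/178)/(828/89)=43/138
back: M4=43/138
back: M3=187/178−31/89·43/138=65/69
back: M2=-280/31−8/31·65/69=-640/69
back: M1=5−1/8·-640/69=425/69
M: M0=0, M1=425/69, M2=-640/69, M3=65/69, M4=43/138, M5=0
seg 0: a=5, c=M0/2=0, d=(M1−M0)/(6·3)=425/1242, b=Δ0−h0·(2M0+M1)/6=-793/138
seg 1: a=-3, c=M1/2=425/138, d=(M2−M1)/(6·1)=-355/138, b=Δ1−h1·(2M1+M2)/6=241/69
seg 2: a=1, c=M2/2=-320/69, d=(M3−M2)/(6·1)=235/138, b=Δ2−h2·(2M2+M3)/6=89/46
seg 3: a=0, c=M3/2=65/138, d=(M4−M3)/(6·2)=-29/552, b=Δ3−h3·(2M3+M4)/6=-154/69
seg 4: a=-3, c=M4/2=43/276, d=(M5−M4)/(6·3)=-43/2484, b=Δ4−h4·(2M4+M5)/6=-45/46
t_q=6 → seg 3, τ=1; S=0+-154/69·τ+65/138·τ²+-29/552·τ³=-1001/552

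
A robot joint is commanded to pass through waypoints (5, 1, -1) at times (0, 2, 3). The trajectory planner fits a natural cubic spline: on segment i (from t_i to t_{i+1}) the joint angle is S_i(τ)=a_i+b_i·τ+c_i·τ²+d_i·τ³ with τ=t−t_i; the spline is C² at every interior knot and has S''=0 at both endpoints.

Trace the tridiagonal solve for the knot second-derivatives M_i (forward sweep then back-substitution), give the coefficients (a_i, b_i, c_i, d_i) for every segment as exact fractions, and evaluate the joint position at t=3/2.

  seg 0: a=5 b=-2 c=0 d=0
  seg 1: a=1 b=-2 c=0 d=0
S(3/2) = 2

Δ: Δ0=-2, Δ1=-2
row 1: diag=6, rhs=0; c'=1/6, d'=0
back: M1=0
M: M0=0, M1=0, M2=0
seg 0: a=5, c=M0/2=0, d=(M1−M0)/(6·2)=0, b=Δ0−h0·(2M0+M1)/6=-2
seg 1: a=1, c=M1/2=0, d=(M2−M1)/(6·1)=0, b=Δ1−h1·(2M1+M2)/6=-2
t_q=3/2 → seg 0, τ=3/2; S=5+-2·τ+0·τ²+0·τ³=2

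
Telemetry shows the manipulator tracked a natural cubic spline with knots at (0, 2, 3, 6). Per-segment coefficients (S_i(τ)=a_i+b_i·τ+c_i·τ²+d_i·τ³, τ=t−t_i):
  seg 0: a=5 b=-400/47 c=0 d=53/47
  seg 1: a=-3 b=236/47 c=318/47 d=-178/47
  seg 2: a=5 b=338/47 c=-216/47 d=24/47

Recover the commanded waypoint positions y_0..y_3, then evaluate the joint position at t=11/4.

y_0=5 y_1=-3 y_2=5 y_3=-1
S(11/4) = 4473/1504

y_0 = S_0(0) = a_0 = 5
y_1 = S_1(0) = a_1 = -3
y_2 = S_2(0) = a_2 = 5
y_3 = S_2(3) = -1
t_q=11/4 is in segment 1 (τ=3/4); S_1(τ)=4473/1504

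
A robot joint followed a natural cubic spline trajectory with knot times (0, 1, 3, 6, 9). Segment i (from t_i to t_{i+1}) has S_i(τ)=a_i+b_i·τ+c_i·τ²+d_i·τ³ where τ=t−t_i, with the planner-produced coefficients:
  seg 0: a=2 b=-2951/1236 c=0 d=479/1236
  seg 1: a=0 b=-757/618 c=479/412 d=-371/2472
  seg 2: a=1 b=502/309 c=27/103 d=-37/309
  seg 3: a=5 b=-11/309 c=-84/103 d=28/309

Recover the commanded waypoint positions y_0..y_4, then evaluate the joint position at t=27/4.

y_0=2 y_1=0 y_2=1 y_3=5 y_4=0
S(27/4) = 7503/1648

y_0 = S_0(0) = a_0 = 2
y_1 = S_1(0) = a_1 = 0
y_2 = S_2(0) = a_2 = 1
y_3 = S_3(0) = a_3 = 5
y_4 = S_3(3) = 0
t_q=27/4 is in segment 3 (τ=3/4); S_3(τ)=7503/1648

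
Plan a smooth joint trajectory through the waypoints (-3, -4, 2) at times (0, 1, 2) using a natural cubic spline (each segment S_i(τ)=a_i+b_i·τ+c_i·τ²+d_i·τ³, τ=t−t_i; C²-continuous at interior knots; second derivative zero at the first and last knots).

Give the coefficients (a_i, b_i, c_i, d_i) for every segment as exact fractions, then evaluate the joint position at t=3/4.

Δ: Δ0=-1, Δ1=6
row 1: diag=4, rhs=42; c'=1/4, d'=21/2
back: M1=21/2
M: M0=0, M1=21/2, M2=0
seg 0: a=-3, c=M0/2=0, d=(M1−M0)/(6·1)=7/4, b=Δ0−h0·(2M0+M1)/6=-11/4
seg 1: a=-4, c=M1/2=21/4, d=(M2−M1)/(6·1)=-7/4, b=Δ1−h1·(2M1+M2)/6=5/2
t_q=3/4 → seg 0, τ=3/4; S=-3+-11/4·τ+0·τ²+7/4·τ³=-1107/256

  seg 0: a=-3 b=-11/4 c=0 d=7/4
  seg 1: a=-4 b=5/2 c=21/4 d=-7/4
S(3/4) = -1107/256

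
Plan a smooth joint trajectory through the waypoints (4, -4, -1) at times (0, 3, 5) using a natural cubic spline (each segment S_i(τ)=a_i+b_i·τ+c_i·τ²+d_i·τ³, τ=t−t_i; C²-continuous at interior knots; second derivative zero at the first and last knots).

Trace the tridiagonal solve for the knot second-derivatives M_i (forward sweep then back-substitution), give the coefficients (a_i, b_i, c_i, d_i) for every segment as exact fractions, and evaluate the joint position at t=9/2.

  seg 0: a=4 b=-47/12 c=0 d=5/36
  seg 1: a=-4 b=-1/6 c=5/4 d=-5/24
S(9/2) = -137/64

Δ: Δ0=-8/3, Δ1=3/2
row 1: diag=10, rhs=25; c'=1/5, d'=5/2
back: M1=5/2
M: M0=0, M1=5/2, M2=0
seg 0: a=4, c=M0/2=0, d=(M1−M0)/(6·3)=5/36, b=Δ0−h0·(2M0+M1)/6=-47/12
seg 1: a=-4, c=M1/2=5/4, d=(M2−M1)/(6·2)=-5/24, b=Δ1−h1·(2M1+M2)/6=-1/6
t_q=9/2 → seg 1, τ=3/2; S=-4+-1/6·τ+5/4·τ²+-5/24·τ³=-137/64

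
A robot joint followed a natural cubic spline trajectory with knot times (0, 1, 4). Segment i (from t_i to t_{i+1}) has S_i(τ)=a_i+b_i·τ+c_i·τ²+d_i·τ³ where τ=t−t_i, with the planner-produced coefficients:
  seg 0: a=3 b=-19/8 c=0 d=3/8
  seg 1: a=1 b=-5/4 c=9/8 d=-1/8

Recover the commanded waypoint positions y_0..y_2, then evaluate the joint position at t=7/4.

y_0=3 y_1=1 y_2=4
S(7/4) = 329/512

y_0 = S_0(0) = a_0 = 3
y_1 = S_1(0) = a_1 = 1
y_2 = S_1(3) = 4
t_q=7/4 is in segment 1 (τ=3/4); S_1(τ)=329/512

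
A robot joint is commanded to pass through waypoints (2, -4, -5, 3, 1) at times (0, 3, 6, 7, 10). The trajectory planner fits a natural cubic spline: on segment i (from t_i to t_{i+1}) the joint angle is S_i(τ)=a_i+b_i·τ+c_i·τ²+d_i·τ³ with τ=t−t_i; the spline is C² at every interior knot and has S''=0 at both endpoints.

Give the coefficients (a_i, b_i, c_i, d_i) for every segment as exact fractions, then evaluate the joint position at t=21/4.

Δ: Δ0=-2, Δ1=-1/3, Δ2=8, Δ3=-2/3
row 1: diag=12, rhs=10; c'=1/4, d'=5/6
row 2: denom=8−3·1/4=29/4; d'=(50−3·5/6)/(29/4)=190/29
row 3: denom=8−1·4/29=228/29; d'=(-52−1·190/29)/(228/29)=-283/38
back: M3=-283/38
back: M2=190/29−4/29·-283/38=144/19
back: M1=5/6−1/4·144/19=-121/114
M: M0=0, M1=-121/114, M2=144/19, M3=-283/38, M4=0
seg 0: a=2, c=M0/2=0, d=(M1−M0)/(6·3)=-121/2052, b=Δ0−h0·(2M0+M1)/6=-335/228
seg 1: a=-4, c=M1/2=-121/228, d=(M2−M1)/(6·3)=985/2052, b=Δ1−h1·(2M1+M2)/6=-349/114
seg 2: a=-5, c=M2/2=72/19, d=(M3−M2)/(6·1)=-571/228, b=Δ2−h2·(2M2+M3)/6=1531/228
seg 3: a=3, c=M3/2=-283/76, d=(M4−M3)/(6·3)=283/684, b=Δ3−h3·(2M3+M4)/6=773/114
t_q=21/4 → seg 1, τ=9/4; S=-4+-349/114·τ+-121/228·τ²+985/2052·τ³=-39433/4864

  seg 0: a=2 b=-335/228 c=0 d=-121/2052
  seg 1: a=-4 b=-349/114 c=-121/228 d=985/2052
  seg 2: a=-5 b=1531/228 c=72/19 d=-571/228
  seg 3: a=3 b=773/114 c=-283/76 d=283/684
S(21/4) = -39433/4864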